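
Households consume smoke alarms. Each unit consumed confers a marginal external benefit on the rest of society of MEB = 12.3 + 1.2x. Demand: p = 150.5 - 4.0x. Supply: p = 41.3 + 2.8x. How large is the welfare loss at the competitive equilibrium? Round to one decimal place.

Market equilibrium (private): 41.3 + 2.8x = 150.5 - 4.0x → x_m = 16.0588.
Social marginal benefit = demand + MEB = 162.8 - 2.8x.
Set SMB = MC: 162.8 - 2.8x = 41.3 + 2.8x → x* = 21.6964.
Height of the DWL triangle at x_m is SMB(x_m) − MC(x_m) = MEB(x_m) = 31.5706.
DWL = ½ × 5.6376 × 31.5706 = 88.9912.

DWL = 89.0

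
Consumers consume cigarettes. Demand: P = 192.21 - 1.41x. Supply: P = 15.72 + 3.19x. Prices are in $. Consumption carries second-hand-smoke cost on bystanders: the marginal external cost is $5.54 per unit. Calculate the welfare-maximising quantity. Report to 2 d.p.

Social marginal benefit = demand − MEC = 186.67 - 1.41x.
Set SMB = MC: 186.67 - 1.41x = 15.72 + 3.19x → x* = 37.1630.

x* = 37.16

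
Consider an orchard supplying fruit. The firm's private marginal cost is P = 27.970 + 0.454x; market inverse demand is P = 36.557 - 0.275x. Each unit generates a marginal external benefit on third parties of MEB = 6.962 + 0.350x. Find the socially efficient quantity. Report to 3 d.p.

Social marginal cost = private MC − MEB = 21.008 + 0.104x.
Set SMC = demand: 21.008 + 0.104x = 36.557 - 0.275x → x* = 41.0264.

x* = 41.026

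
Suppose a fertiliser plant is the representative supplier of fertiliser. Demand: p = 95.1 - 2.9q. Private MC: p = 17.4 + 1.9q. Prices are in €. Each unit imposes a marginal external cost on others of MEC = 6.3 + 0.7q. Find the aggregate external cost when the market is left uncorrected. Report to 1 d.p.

Market equilibrium (private): 17.4 + 1.9q = 95.1 - 2.9q → q_m = 16.1875.
Total external cost = ∫₀^{q_m} (6.3 + 0.7q) dq = 6.3×16.1875 + ½×0.7×16.1875² = 193.6936.

€193.7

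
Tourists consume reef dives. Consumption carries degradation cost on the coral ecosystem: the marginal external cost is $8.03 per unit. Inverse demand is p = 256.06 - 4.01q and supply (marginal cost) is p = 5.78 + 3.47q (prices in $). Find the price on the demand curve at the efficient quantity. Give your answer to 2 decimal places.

P = $126.19

Social marginal benefit = demand − MEC = 248.03 - 4.01q.
Set SMB = MC: 248.03 - 4.01q = 5.78 + 3.47q → q* = 32.3864.
Consumer price on the demand curve at q*: 256.06 − 4.01×32.3864 = 126.1905.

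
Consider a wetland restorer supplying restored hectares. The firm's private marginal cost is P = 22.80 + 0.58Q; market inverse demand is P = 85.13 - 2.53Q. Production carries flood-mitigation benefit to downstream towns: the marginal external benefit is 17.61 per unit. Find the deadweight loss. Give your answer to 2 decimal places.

DWL = 49.86

Market equilibrium (private): 22.80 + 0.58Q = 85.13 - 2.53Q → Q_m = 20.0418.
Social marginal cost = private MC − MEB = 5.19 + 0.58Q.
Set SMC = demand: 5.19 + 0.58Q = 85.13 - 2.53Q → Q* = 25.7042.
Between Q* and Q_m the wedge demand − SMC runs linearly from 0 to MEB(Q_m), so the loss is a triangle.
DWL = ½ × 5.6624 × 17.6100 = 49.8574.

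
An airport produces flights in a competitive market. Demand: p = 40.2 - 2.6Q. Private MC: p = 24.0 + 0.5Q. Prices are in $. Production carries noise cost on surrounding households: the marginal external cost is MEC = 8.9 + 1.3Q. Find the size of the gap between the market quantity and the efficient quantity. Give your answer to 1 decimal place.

Market equilibrium (private): 24.0 + 0.5Q = 40.2 - 2.6Q → Q_m = 5.2258.
Social marginal cost = private MC + MEC = 32.9 + 1.8Q.
Set SMC = demand: 32.9 + 1.8Q = 40.2 - 2.6Q → Q* = 1.6591.
Gap = |5.2258 − 1.6591| = 3.5667.

3.6 units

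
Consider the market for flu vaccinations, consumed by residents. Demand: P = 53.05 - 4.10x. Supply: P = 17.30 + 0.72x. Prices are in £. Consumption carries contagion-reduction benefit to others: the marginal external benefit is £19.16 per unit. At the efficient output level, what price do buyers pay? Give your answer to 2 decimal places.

P = £6.34

Social marginal benefit = demand + MEB = 72.21 - 4.10x.
Set SMB = MC: 72.21 - 4.10x = 17.30 + 0.72x → x* = 11.3921.
Consumer price on the demand curve at x*: 53.05 − 4.10×11.3921 = 6.3424.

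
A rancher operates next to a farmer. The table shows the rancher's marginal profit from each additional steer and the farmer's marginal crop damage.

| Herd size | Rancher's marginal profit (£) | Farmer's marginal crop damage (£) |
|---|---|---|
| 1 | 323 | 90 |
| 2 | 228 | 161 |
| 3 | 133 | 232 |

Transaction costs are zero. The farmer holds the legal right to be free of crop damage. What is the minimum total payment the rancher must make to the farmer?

£251

Efficient level: marginal profit ≥ marginal crop damage through level 2, so k* = 2.
With the farmer holding the right, the rancher must at least compensate total damage at k*: 90 + 161 = 251.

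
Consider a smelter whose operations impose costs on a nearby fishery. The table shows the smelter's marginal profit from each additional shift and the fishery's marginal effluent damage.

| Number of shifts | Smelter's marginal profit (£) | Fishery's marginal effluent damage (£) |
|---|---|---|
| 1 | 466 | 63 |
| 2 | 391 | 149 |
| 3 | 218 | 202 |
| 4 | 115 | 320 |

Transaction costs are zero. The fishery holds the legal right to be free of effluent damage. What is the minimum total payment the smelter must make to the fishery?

£414

Efficient level: marginal profit ≥ marginal effluent damage through level 3, so k* = 3.
With the fishery holding the right, the smelter must at least compensate total damage at k*: 63 + 149 + 202 = 414.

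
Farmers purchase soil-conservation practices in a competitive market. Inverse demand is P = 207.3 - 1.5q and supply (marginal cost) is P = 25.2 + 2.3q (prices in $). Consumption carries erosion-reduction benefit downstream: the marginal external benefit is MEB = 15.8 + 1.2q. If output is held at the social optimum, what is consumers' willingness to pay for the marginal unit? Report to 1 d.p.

P = $93.1

Social marginal benefit = demand + MEB = 223.1 - 0.3q.
Set SMB = MC: 223.1 - 0.3q = 25.2 + 2.3q → q* = 76.1154.
Consumer price on the demand curve at q*: 207.3 − 1.5×76.1154 = 93.1269.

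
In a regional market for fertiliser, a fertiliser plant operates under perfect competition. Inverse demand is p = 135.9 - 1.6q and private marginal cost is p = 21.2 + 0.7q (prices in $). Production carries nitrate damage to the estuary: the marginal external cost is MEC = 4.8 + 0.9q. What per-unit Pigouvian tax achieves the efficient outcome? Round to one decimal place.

Social marginal cost = private MC + MEC = 26.0 + 1.6q.
Set SMC = demand: 26.0 + 1.6q = 135.9 - 1.6q → q* = 34.3438.
The Pigouvian tax equals MEC at q*: 4.8 + 0.9×34.3438 = 35.7094.

tax = $35.7 per unit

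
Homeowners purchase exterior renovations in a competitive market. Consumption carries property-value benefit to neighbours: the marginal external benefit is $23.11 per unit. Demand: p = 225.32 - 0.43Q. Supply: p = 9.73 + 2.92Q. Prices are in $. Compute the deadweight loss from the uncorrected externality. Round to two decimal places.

DWL = $79.71

Market equilibrium (private): 9.73 + 2.92Q = 225.32 - 0.43Q → Q_m = 64.3552.
Social marginal benefit = demand + MEB = 248.43 - 0.43Q.
Set SMB = MC: 248.43 - 0.43Q = 9.73 + 2.92Q → Q* = 71.2537.
The loss is the area between SMB and MC from Q* to Q_m; with linear curves that's a triangle of height MEB(Q_m).
DWL = ½ × 6.8985 × 23.1100 = 79.7122.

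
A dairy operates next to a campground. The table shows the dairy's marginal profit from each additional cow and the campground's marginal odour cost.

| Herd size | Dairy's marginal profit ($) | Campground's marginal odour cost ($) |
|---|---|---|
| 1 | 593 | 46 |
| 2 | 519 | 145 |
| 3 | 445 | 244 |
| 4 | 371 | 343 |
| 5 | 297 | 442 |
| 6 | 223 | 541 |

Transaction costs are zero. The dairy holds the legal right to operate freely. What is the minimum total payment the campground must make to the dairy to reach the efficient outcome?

Left alone the dairy would choose level 6 (marginal profit stays positive).
Efficient level: k* = 4 (marginal profit ≥ marginal odour cost through 4).
The campground must at least cover the dairy's forgone profit from cutting 6→4: 297 + 223 = 520.

$520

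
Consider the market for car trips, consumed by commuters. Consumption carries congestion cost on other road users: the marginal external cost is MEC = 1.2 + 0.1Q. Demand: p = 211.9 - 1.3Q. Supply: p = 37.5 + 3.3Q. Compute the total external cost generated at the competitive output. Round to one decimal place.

117.4

Market equilibrium (private): 37.5 + 3.3Q = 211.9 - 1.3Q → Q_m = 37.9130.
Total external cost = ∫₀^{Q_m} (1.2 + 0.1Q) dQ = 1.2×37.9130 + ½×0.1×37.9130² = 117.3654.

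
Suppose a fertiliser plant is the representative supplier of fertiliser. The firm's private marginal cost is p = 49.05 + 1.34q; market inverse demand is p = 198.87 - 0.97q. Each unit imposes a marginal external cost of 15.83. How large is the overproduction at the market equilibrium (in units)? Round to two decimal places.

6.85 units

Market equilibrium (private): 49.05 + 1.34q = 198.87 - 0.97q → q_m = 64.8571.
Social marginal cost = private MC + MEC = 64.88 + 1.34q.
Set SMC = demand: 64.88 + 1.34q = 198.87 - 0.97q → q* = 58.0043.
Gap = |64.8571 − 58.0043| = 6.8528.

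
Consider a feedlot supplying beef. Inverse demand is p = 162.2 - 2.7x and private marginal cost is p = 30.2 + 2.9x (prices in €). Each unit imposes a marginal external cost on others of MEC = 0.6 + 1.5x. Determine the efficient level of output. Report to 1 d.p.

x* = 18.5

Social marginal cost = private MC + MEC = 30.8 + 4.4x.
Set SMC = demand: 30.8 + 4.4x = 162.2 - 2.7x → x* = 18.5070.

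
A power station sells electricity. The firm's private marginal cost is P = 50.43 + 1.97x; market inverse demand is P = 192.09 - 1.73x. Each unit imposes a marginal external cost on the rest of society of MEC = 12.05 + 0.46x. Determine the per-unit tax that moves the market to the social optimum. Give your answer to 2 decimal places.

tax = 26.38 per unit

Social marginal cost = private MC + MEC = 62.48 + 2.43x.
Set SMC = demand: 62.48 + 2.43x = 192.09 - 1.73x → x* = 31.1563.
The Pigouvian tax equals MEC at x*: 12.05 + 0.46×31.1563 = 26.3819.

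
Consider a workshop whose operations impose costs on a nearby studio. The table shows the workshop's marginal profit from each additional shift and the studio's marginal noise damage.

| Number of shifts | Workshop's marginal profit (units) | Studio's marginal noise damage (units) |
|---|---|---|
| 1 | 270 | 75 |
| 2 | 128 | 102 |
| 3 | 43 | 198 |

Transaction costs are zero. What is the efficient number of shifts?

Bargaining reaches the level where marginal profit last exceeds marginal noise damage.
That holds through level 2 (128 ≥ 102) but not at 3 (43 < 198).

2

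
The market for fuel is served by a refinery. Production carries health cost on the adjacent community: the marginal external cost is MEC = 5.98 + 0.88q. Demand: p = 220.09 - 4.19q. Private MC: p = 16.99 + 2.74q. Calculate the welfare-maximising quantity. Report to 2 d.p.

Social marginal cost = private MC + MEC = 22.97 + 3.62q.
Set SMC = demand: 22.97 + 3.62q = 220.09 - 4.19q → q* = 25.2394.

q* = 25.24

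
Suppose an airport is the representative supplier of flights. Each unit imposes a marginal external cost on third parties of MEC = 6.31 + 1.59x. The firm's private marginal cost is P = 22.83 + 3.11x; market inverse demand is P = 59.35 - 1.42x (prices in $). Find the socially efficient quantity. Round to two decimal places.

Social marginal cost = private MC + MEC = 29.14 + 4.70x.
Set SMC = demand: 29.14 + 4.70x = 59.35 - 1.42x → x* = 4.9363.

x* = 4.94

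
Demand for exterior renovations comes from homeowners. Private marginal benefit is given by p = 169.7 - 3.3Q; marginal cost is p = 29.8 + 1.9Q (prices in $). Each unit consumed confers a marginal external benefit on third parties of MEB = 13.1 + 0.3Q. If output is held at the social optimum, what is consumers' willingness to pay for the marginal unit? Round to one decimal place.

Social marginal benefit = demand + MEB = 182.8 - 3.0Q.
Set SMB = MC: 182.8 - 3.0Q = 29.8 + 1.9Q → Q* = 31.2245.
Consumer price on the demand curve at Q*: 169.7 − 3.3×31.2245 = 66.6592.

P = $66.7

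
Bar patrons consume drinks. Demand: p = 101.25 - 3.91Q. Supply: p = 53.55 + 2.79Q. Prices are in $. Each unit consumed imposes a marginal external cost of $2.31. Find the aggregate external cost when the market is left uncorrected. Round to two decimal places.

Market equilibrium (private): 53.55 + 2.79Q = 101.25 - 3.91Q → Q_m = 7.1194.
Total external cost = MEC × Q_m = 2.31 × 7.1194 = 16.4458.

$16.45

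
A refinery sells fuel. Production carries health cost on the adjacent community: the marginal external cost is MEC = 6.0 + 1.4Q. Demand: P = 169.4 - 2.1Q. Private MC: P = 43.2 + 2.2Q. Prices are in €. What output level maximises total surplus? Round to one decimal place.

Q* = 21.1

Social marginal cost = private MC + MEC = 49.2 + 3.6Q.
Set SMC = demand: 49.2 + 3.6Q = 169.4 - 2.1Q → Q* = 21.0877.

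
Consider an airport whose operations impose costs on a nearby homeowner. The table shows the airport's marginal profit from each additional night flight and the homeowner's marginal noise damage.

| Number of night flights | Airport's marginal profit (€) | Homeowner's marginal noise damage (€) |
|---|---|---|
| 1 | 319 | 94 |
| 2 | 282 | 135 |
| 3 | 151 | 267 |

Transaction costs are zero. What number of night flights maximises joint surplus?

Bargaining reaches the level where marginal profit last exceeds marginal noise damage.
That holds through level 2 (282 ≥ 135) but not at 3 (151 < 267).

2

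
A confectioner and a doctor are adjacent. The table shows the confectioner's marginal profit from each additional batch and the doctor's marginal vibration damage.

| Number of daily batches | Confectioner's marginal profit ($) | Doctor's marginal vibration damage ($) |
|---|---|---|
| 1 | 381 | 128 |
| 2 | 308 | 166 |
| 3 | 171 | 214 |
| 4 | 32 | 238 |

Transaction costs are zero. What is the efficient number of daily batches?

2

Bargaining reaches the level where marginal profit last exceeds marginal vibration damage.
That holds through level 2 (308 ≥ 166) but not at 3 (171 < 214).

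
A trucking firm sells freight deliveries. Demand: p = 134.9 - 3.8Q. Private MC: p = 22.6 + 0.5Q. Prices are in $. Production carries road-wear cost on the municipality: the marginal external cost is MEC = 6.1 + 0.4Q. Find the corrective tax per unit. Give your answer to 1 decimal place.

Social marginal cost = private MC + MEC = 28.7 + 0.9Q.
Set SMC = demand: 28.7 + 0.9Q = 134.9 - 3.8Q → Q* = 22.5957.
The Pigouvian tax equals MEC at Q*: 6.1 + 0.4×22.5957 = 15.1383.

tax = $15.1 per unit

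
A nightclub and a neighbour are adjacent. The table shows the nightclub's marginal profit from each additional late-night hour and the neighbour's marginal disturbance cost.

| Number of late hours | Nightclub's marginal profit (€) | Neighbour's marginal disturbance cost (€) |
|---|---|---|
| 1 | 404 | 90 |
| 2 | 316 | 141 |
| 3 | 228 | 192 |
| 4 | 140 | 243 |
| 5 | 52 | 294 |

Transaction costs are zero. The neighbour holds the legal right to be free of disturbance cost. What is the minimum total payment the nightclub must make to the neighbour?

€423

Efficient level: marginal profit ≥ marginal disturbance cost through level 3, so k* = 3.
With the neighbour holding the right, the nightclub must at least compensate total damage at k*: 90 + 141 + 192 = 423.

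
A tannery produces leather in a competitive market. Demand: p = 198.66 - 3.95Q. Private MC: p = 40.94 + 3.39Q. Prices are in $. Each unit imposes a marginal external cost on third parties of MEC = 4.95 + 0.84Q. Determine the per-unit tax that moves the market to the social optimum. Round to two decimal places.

tax = $20.64 per unit

Social marginal cost = private MC + MEC = 45.89 + 4.23Q.
Set SMC = demand: 45.89 + 4.23Q = 198.66 - 3.95Q → Q* = 18.6760.
The Pigouvian tax equals MEC at Q*: 4.95 + 0.84×18.6760 = 20.6378.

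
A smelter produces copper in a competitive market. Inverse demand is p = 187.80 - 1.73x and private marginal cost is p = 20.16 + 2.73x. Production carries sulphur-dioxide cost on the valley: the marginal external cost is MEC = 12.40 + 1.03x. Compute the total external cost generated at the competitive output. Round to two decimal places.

1193.68

Market equilibrium (private): 20.16 + 2.73x = 187.80 - 1.73x → x_m = 37.5874.
Total external cost = ∫₀^{x_m} (12.40 + 1.03x) dx = 12.40×37.5874 + ½×1.03×37.5874² = 1193.6823.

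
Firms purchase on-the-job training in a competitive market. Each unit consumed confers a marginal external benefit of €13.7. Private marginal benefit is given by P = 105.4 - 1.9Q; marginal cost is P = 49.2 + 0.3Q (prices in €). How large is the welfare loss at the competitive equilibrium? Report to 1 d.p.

DWL = €42.7

Market equilibrium (private): 49.2 + 0.3Q = 105.4 - 1.9Q → Q_m = 25.5455.
Social marginal benefit = demand + MEB = 119.1 - 1.9Q.
Set SMB = MC: 119.1 - 1.9Q = 49.2 + 0.3Q → Q* = 31.7727.
The welfare-loss triangle has base |Q_m − Q*| and height MEB(Q_m) (the vertical gap between SMB and MC is zero at Q* and MEB at Q_m).
DWL = ½ × 6.2272 × 13.7000 = 42.6563.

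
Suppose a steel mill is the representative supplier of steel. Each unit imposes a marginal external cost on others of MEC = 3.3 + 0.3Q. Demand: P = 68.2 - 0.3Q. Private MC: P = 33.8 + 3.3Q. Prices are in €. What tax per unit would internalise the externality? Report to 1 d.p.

Social marginal cost = private MC + MEC = 37.1 + 3.6Q.
Set SMC = demand: 37.1 + 3.6Q = 68.2 - 0.3Q → Q* = 7.9744.
The Pigouvian tax equals MEC at Q*: 3.3 + 0.3×7.9744 = 5.6923.

tax = €5.7 per unit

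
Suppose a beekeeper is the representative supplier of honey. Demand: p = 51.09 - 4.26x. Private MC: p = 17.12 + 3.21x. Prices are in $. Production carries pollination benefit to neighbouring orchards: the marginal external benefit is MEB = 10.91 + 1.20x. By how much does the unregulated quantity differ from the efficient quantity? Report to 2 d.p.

2.61 units

Market equilibrium (private): 17.12 + 3.21x = 51.09 - 4.26x → x_m = 4.5475.
Social marginal cost = private MC − MEB = 6.21 + 2.01x.
Set SMC = demand: 6.21 + 2.01x = 51.09 - 4.26x → x* = 7.1579.
Gap = |4.5475 − 7.1579| = 2.6104.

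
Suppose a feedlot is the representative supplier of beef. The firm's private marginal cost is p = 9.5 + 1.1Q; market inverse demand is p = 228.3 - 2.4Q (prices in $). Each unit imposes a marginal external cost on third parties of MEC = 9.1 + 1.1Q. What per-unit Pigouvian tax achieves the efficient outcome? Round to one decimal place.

Social marginal cost = private MC + MEC = 18.6 + 2.2Q.
Set SMC = demand: 18.6 + 2.2Q = 228.3 - 2.4Q → Q* = 45.5870.
The Pigouvian tax equals MEC at Q*: 9.1 + 1.1×45.5870 = 59.2457.

tax = $59.2 per unit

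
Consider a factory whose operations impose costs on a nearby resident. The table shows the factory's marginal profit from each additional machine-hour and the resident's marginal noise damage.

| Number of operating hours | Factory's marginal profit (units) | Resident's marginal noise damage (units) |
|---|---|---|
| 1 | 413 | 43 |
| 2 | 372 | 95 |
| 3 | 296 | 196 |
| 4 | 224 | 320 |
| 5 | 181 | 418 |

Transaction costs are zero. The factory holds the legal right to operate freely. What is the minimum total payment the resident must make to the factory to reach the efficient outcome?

Left alone the factory would choose level 5 (marginal profit stays positive).
Efficient level: k* = 3 (marginal profit ≥ marginal noise damage through 3).
The resident must at least cover the factory's forgone profit from cutting 5→3: 224 + 181 = 405.

405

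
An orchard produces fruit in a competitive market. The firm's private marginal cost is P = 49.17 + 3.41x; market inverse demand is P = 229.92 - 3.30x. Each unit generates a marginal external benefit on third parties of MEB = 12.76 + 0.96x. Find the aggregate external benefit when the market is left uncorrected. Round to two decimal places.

Market equilibrium (private): 49.17 + 3.41x = 229.92 - 3.30x → x_m = 26.9374.
Total external benefit = ∫₀^{x_m} (12.76 + 0.96x) dx = 12.76×26.9374 + ½×0.96×26.9374² = 692.0205.

692.02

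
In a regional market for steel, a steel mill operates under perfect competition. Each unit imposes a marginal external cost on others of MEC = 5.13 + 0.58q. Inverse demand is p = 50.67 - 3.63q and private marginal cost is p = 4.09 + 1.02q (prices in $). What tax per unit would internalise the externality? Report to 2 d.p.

Social marginal cost = private MC + MEC = 9.22 + 1.60q.
Set SMC = demand: 9.22 + 1.60q = 50.67 - 3.63q → q* = 7.9254.
The Pigouvian tax equals MEC at q*: 5.13 + 0.58×7.9254 = 9.7267.

tax = $9.73 per unit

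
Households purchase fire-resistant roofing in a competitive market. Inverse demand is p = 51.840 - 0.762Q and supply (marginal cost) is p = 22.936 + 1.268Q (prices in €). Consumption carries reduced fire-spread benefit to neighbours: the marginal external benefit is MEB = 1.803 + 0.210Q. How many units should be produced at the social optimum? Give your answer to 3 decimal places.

Social marginal benefit = demand + MEB = 53.643 - 0.552Q.
Set SMB = MC: 53.643 - 0.552Q = 22.936 + 1.268Q → Q* = 16.8720.

Q* = 16.872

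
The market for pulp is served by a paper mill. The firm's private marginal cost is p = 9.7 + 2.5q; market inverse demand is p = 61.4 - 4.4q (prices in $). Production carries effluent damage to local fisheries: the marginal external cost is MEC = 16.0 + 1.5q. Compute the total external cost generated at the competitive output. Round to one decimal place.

$162.0

Market equilibrium (private): 9.7 + 2.5q = 61.4 - 4.4q → q_m = 7.4928.
Total external cost = ∫₀^{q_m} (16.0 + 1.5q) dq = 16.0×7.4928 + ½×1.5×7.4928² = 161.9913.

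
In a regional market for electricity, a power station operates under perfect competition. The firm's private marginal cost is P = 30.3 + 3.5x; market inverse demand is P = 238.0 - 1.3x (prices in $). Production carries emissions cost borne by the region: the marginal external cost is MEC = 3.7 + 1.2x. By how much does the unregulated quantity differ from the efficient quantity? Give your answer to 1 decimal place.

9.3 units

Market equilibrium (private): 30.3 + 3.5x = 238.0 - 1.3x → x_m = 43.2708.
Social marginal cost = private MC + MEC = 34.0 + 4.7x.
Set SMC = demand: 34.0 + 4.7x = 238.0 - 1.3x → x* = 34.0000.
Gap = |43.2708 − 34.0000| = 9.2708.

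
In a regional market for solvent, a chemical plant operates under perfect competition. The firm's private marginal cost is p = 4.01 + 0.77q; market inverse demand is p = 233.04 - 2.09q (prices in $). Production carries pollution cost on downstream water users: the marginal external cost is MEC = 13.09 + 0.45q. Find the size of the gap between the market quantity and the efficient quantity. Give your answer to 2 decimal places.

14.84 units

Market equilibrium (private): 4.01 + 0.77q = 233.04 - 2.09q → q_m = 80.0804.
Social marginal cost = private MC + MEC = 17.10 + 1.22q.
Set SMC = demand: 17.10 + 1.22q = 233.04 - 2.09q → q* = 65.2387.
Gap = |80.0804 − 65.2387| = 14.8417.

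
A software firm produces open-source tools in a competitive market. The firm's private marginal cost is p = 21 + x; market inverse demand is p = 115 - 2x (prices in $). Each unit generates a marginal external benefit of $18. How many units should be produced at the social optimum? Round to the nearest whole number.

x* = 37

Social marginal cost = private MC − MEB = 3 + x.
Set SMC = demand: 3 + x = 115 - 2x → x* = 37.3333.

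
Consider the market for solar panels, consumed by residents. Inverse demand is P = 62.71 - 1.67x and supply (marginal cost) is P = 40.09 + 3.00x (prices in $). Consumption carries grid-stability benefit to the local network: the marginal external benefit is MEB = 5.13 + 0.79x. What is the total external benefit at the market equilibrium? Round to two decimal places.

$34.12

Market equilibrium (private): 40.09 + 3.00x = 62.71 - 1.67x → x_m = 4.8437.
Total external benefit = ∫₀^{x_m} (5.13 + 0.79x) dx = 5.13×4.8437 + ½×0.79×4.8437² = 34.1154.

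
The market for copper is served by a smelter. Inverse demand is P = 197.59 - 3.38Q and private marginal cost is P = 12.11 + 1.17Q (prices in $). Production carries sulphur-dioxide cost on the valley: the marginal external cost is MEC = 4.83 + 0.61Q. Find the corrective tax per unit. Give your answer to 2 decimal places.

tax = $26.19 per unit

Social marginal cost = private MC + MEC = 16.94 + 1.78Q.
Set SMC = demand: 16.94 + 1.78Q = 197.59 - 3.38Q → Q* = 35.0097.
The Pigouvian tax equals MEC at Q*: 4.83 + 0.61×35.0097 = 26.1859.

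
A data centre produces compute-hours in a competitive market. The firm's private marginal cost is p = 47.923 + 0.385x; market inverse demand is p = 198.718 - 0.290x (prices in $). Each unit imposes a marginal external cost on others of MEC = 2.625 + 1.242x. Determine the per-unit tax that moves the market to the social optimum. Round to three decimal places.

Social marginal cost = private MC + MEC = 50.548 + 1.627x.
Set SMC = demand: 50.548 + 1.627x = 198.718 - 0.290x → x* = 77.2926.
The Pigouvian tax equals MEC at x*: 2.625 + 1.242×77.2926 = 98.6224.

tax = $98.622 per unit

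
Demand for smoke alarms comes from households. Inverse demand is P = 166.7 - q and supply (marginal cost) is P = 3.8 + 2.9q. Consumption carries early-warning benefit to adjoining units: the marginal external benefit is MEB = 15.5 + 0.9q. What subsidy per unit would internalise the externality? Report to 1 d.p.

subsidy = 69.0 per unit

Social marginal benefit = demand + MEB = 182.2 - 0.1q.
Set SMB = MC: 182.2 - 0.1q = 3.8 + 2.9q → q* = 59.4667.
The Pigouvian subsidy equals MEB at q*: 15.5 + 0.9×59.4667 = 69.0200.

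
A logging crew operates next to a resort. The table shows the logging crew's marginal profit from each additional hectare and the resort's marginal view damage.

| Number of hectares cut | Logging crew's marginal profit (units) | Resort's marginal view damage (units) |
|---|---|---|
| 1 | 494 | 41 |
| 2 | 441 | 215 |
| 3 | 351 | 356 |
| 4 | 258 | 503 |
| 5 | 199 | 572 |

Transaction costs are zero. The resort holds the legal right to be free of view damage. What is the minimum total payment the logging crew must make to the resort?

Efficient level: marginal profit ≥ marginal view damage through level 2, so k* = 2.
With the resort holding the right, the logging crew must at least compensate total damage at k*: 41 + 215 = 256.

256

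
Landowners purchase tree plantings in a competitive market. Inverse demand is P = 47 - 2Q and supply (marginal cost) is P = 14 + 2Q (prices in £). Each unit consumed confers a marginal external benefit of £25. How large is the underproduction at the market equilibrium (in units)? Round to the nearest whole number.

6 units

Market equilibrium (private): 14 + 2Q = 47 - 2Q → Q_m = 8.2500.
Social marginal benefit = demand + MEB = 72 - 2Q.
Set SMB = MC: 72 - 2Q = 14 + 2Q → Q* = 14.5000.
Gap = |8.2500 − 14.5000| = 6.2500.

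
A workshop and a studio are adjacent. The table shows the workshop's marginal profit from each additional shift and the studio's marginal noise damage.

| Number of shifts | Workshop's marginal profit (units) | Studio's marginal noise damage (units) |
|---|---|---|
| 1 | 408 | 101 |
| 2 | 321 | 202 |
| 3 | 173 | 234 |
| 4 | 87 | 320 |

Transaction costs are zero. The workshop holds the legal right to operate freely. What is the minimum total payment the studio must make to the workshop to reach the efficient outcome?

Left alone the workshop would choose level 4 (marginal profit stays positive).
Efficient level: k* = 2 (marginal profit ≥ marginal noise damage through 2).
The studio must at least cover the workshop's forgone profit from cutting 4→2: 173 + 87 = 260.

260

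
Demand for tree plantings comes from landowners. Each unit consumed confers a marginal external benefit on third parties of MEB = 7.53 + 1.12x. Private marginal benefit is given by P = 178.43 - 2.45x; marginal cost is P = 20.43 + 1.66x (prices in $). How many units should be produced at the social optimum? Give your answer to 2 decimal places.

Social marginal benefit = demand + MEB = 185.96 - 1.33x.
Set SMB = MC: 185.96 - 1.33x = 20.43 + 1.66x → x* = 55.3612.

x* = 55.36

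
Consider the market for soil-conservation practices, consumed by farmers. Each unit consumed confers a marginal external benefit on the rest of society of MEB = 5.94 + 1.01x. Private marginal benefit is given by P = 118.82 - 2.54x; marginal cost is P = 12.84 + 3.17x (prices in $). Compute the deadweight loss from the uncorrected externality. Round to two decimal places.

DWL = $64.83

Market equilibrium (private): 12.84 + 3.17x = 118.82 - 2.54x → x_m = 18.5604.
Social marginal benefit = demand + MEB = 124.76 - 1.53x.
Set SMB = MC: 124.76 - 1.53x = 12.84 + 3.17x → x* = 23.8128.
The loss is the area between SMB and MC from x* to x_m; with linear curves that's a triangle of height MEB(x_m).
DWL = ½ × 5.2524 × 24.6860 = 64.8304.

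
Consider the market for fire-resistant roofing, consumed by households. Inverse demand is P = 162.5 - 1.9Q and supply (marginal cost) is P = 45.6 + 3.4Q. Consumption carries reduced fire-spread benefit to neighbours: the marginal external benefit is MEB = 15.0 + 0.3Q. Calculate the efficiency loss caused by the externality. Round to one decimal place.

DWL = 46.7

Market equilibrium (private): 45.6 + 3.4Q = 162.5 - 1.9Q → Q_m = 22.0566.
Social marginal benefit = demand + MEB = 177.5 - 1.6Q.
Set SMB = MC: 177.5 - 1.6Q = 45.6 + 3.4Q → Q* = 26.3800.
The loss is the area between SMB and MC from Q* to Q_m; with linear curves that's a triangle of height MEB(Q_m).
DWL = ½ × 4.3234 × 21.6170 = 46.7295.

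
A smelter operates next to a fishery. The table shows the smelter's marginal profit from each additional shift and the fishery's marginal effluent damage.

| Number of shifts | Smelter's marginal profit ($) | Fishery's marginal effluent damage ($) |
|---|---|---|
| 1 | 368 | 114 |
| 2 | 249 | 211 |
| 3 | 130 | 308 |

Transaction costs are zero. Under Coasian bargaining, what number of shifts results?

Bargaining reaches the level where marginal profit last exceeds marginal effluent damage.
That holds through level 2 (249 ≥ 211) but not at 3 (130 < 308).

2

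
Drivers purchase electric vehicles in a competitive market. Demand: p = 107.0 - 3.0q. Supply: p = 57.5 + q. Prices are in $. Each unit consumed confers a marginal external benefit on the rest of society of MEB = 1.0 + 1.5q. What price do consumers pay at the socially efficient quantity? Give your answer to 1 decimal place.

P = $46.4

Social marginal benefit = demand + MEB = 108.0 - 1.5q.
Set SMB = MC: 108.0 - 1.5q = 57.5 + q → q* = 20.2000.
Consumer price on the demand curve at q*: 107.0 − 3.0×20.2000 = 46.4000.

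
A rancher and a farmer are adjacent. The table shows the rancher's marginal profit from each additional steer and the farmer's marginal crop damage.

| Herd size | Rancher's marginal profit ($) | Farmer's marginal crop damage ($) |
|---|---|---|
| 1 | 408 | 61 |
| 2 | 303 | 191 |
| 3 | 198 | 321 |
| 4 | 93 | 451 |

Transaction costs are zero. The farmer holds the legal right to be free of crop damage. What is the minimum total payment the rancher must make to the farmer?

$252

Efficient level: marginal profit ≥ marginal crop damage through level 2, so k* = 2.
With the farmer holding the right, the rancher must at least compensate total damage at k*: 61 + 191 = 252.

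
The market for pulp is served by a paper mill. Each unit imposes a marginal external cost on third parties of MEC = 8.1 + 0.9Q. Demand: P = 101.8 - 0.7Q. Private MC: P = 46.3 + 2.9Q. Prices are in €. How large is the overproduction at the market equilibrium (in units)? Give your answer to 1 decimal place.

Market equilibrium (private): 46.3 + 2.9Q = 101.8 - 0.7Q → Q_m = 15.4167.
Social marginal cost = private MC + MEC = 54.4 + 3.8Q.
Set SMC = demand: 54.4 + 3.8Q = 101.8 - 0.7Q → Q* = 10.5333.
Gap = |15.4167 − 10.5333| = 4.8834.

4.9 units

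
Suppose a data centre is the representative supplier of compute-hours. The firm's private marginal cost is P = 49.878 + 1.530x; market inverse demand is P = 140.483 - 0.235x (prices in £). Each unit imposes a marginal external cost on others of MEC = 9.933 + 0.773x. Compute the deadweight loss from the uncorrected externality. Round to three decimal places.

DWL = £484.946

Market equilibrium (private): 49.878 + 1.530x = 140.483 - 0.235x → x_m = 51.3343.
Social marginal cost = private MC + MEC = 59.811 + 2.303x.
Set SMC = demand: 59.811 + 2.303x = 140.483 - 0.235x → x* = 31.7857.
Height of the DWL triangle at x_m is SMC(x_m) − demand(x_m) = MEC(x_m) = 49.6144.
DWL = ½ × 19.5486 × 49.6144 = 484.9460.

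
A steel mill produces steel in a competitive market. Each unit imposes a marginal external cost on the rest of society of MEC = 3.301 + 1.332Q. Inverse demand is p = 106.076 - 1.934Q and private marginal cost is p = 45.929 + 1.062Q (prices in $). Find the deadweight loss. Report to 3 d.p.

Market equilibrium (private): 45.929 + 1.062Q = 106.076 - 1.934Q → Q_m = 20.0758.
Social marginal cost = private MC + MEC = 49.230 + 2.394Q.
Set SMC = demand: 49.230 + 2.394Q = 106.076 - 1.934Q → Q* = 13.1345.
The welfare-loss triangle has base |Q_m − Q*| and height MEC(Q_m) (the vertical gap between SMC and demand is zero at Q* and MEC at Q_m).
DWL = ½ × 6.9413 × 30.0419 = 104.2649.

DWL = $104.265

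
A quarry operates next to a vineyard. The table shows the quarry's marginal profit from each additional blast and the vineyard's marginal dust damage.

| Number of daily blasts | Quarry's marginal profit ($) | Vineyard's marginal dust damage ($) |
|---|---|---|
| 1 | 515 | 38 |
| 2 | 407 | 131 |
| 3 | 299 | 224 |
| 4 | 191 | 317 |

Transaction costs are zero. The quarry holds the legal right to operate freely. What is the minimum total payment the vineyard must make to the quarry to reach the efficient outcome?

Left alone the quarry would choose level 4 (marginal profit stays positive).
Efficient level: k* = 3 (marginal profit ≥ marginal dust damage through 3).
The vineyard must at least cover the quarry's forgone profit from cutting 4→3: 191 = 191.

$191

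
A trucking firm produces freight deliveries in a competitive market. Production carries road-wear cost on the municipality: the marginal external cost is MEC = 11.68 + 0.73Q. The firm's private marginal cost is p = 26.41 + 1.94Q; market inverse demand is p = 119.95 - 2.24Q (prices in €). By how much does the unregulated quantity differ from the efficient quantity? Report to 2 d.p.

Market equilibrium (private): 26.41 + 1.94Q = 119.95 - 2.24Q → Q_m = 22.3780.
Social marginal cost = private MC + MEC = 38.09 + 2.67Q.
Set SMC = demand: 38.09 + 2.67Q = 119.95 - 2.24Q → Q* = 16.6721.
Gap = |22.3780 − 16.6721| = 5.7059.

5.71 units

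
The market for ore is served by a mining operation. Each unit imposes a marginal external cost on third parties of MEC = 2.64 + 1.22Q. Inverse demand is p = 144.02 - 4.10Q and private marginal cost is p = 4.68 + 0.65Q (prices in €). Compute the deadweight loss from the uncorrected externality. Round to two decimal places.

DWL = €123.68

Market equilibrium (private): 4.68 + 0.65Q = 144.02 - 4.10Q → Q_m = 29.3347.
Social marginal cost = private MC + MEC = 7.32 + 1.87Q.
Set SMC = demand: 7.32 + 1.87Q = 144.02 - 4.10Q → Q* = 22.8978.
Between Q* and Q_m the wedge SMC − demand runs linearly from 0 to MEC(Q_m), so the loss is a triangle.
DWL = ½ × 6.4369 × 38.4284 = 123.6799.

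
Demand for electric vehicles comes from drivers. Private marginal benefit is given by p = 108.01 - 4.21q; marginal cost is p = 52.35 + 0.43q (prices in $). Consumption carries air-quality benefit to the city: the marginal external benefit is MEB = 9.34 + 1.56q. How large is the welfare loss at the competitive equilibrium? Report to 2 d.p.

DWL = $127.76

Market equilibrium (private): 52.35 + 0.43q = 108.01 - 4.21q → q_m = 11.9957.
Social marginal benefit = demand + MEB = 117.35 - 2.65q.
Set SMB = MC: 117.35 - 2.65q = 52.35 + 0.43q → q* = 21.1039.
The loss is the area between SMB and MC from q* to q_m; with linear curves that's a triangle of height MEB(q_m).
DWL = ½ × 9.1082 × 28.0533 = 127.7575.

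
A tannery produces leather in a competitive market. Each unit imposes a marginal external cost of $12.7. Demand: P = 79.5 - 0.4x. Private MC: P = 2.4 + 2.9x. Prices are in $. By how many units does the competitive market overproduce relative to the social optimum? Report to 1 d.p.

3.8 units

Market equilibrium (private): 2.4 + 2.9x = 79.5 - 0.4x → x_m = 23.3636.
Social marginal cost = private MC + MEC = 15.1 + 2.9x.
Set SMC = demand: 15.1 + 2.9x = 79.5 - 0.4x → x* = 19.5152.
Gap = |23.3636 − 19.5152| = 3.8484.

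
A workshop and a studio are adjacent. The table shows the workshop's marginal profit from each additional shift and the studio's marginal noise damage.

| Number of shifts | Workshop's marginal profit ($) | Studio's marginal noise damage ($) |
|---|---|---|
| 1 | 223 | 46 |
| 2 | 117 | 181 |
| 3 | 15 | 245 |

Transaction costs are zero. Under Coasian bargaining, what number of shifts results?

1

Bargaining reaches the level where marginal profit last exceeds marginal noise damage.
That holds through level 1 (223 ≥ 46) but not at 2 (117 < 181).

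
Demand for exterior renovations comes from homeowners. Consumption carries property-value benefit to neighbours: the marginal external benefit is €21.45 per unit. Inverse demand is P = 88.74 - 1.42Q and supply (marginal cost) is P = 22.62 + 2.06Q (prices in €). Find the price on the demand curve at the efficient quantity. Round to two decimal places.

Social marginal benefit = demand + MEB = 110.19 - 1.42Q.
Set SMB = MC: 110.19 - 1.42Q = 22.62 + 2.06Q → Q* = 25.1638.
Consumer price on the demand curve at Q*: 88.74 − 1.42×25.1638 = 53.0074.

P = €53.01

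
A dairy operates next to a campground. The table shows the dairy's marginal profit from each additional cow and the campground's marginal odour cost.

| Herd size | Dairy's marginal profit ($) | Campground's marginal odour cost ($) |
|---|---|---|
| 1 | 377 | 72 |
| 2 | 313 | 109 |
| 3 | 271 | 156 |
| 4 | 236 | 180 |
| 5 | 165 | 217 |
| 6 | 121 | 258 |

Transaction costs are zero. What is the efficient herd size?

Bargaining reaches the level where marginal profit last exceeds marginal odour cost.
That holds through level 4 (236 ≥ 180) but not at 5 (165 < 217).

4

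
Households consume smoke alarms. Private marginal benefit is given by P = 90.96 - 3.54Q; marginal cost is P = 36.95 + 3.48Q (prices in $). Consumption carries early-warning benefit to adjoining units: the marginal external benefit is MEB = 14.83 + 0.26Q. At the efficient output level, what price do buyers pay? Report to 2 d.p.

Social marginal benefit = demand + MEB = 105.79 - 3.28Q.
Set SMB = MC: 105.79 - 3.28Q = 36.95 + 3.48Q → Q* = 10.1834.
Consumer price on the demand curve at Q*: 90.96 − 3.54×10.1834 = 54.9108.

P = $54.91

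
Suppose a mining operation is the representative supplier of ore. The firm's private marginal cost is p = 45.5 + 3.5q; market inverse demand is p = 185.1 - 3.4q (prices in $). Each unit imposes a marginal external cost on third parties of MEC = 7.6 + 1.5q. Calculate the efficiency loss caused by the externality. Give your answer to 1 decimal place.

Market equilibrium (private): 45.5 + 3.5q = 185.1 - 3.4q → q_m = 20.2319.
Social marginal cost = private MC + MEC = 53.1 + 5.0q.
Set SMC = demand: 53.1 + 5.0q = 185.1 - 3.4q → q* = 15.7143.
Between q* and q_m the wedge SMC − demand runs linearly from 0 to MEC(q_m), so the loss is a triangle.
DWL = ½ × 4.5176 × 37.9478 = 85.7165.

DWL = $85.7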